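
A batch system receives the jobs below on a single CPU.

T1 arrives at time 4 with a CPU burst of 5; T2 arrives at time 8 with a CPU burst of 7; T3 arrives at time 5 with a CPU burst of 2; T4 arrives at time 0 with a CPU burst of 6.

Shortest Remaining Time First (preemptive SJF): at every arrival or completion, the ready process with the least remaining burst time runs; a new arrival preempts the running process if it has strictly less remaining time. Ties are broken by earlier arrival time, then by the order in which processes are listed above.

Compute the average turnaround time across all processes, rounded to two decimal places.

7.50

Timeline: | T4 0-6 | T3 6-8 | T1 8-13 | T2 13-20 |
Completion: T1=13  T2=20  T3=8  T4=6
Turnaround times: T1=9, T2=12, T3=3, T4=6
Average turnaround = (9+12+3+6) / 4 = 30/4 = 7.50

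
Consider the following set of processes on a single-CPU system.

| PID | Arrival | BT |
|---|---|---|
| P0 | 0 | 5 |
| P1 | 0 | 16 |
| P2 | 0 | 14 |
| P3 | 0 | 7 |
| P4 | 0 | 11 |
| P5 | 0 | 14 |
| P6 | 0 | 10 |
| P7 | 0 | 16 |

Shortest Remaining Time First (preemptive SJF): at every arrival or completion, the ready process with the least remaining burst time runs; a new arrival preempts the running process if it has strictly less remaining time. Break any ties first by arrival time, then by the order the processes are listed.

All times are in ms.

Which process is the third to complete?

Gantt: | P0 0-5 | P3 5-12 | P6 12-22 | P4 22-33 | P2 33-47 | P5 47-61 | P1 61-77 | P7 77-93 |
Completion: P0=5  P1=77  P2=47  P3=12  P4=33  P5=61  P6=22  P7=93
Finish order: P0 → P3 → P6 → P4 → P2 → P5 → P1 → P7

P6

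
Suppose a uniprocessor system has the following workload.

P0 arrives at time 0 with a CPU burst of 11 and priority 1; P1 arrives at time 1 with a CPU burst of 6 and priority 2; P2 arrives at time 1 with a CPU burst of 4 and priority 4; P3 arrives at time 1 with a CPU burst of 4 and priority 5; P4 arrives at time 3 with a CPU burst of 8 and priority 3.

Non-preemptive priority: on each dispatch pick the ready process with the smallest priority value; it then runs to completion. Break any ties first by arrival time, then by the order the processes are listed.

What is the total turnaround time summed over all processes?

Timeline: | P0 0-11 | P1 11-17 | P4 17-25 | P2 25-29 | P3 29-33 |
Completion: P0=11  P1=17  P2=29  P3=33  P4=25
Turnaround (C−A): P0=11  P1=16  P2=28  P3=32  P4=22
Turnaround = completion − arrival: P0=11, P1=16, P2=28, P3=32, P4=22
Total turnaround = 11 + 16 + 28 + 32 + 22 = 109

109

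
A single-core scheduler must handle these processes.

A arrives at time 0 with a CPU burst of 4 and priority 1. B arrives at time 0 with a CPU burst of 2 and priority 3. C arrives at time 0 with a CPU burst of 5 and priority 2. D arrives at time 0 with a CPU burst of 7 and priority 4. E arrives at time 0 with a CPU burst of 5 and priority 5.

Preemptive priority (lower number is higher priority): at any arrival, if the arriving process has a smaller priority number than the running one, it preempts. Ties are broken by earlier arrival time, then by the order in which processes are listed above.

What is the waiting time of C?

Gantt: | A 0-4 | C 4-9 | B 9-11 | D 11-18 | E 18-23 |
Completion: A=4  B=11  C=9  D=18  E=23
Waiting(C) = turnaround − burst = 9 − 5 = 4

4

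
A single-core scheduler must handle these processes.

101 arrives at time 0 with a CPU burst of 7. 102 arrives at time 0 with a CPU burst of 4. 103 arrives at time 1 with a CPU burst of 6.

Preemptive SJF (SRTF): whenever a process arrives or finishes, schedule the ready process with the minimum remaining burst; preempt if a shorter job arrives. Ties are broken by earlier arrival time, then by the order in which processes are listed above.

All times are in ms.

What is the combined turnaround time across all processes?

30

Gantt: | 102 0-4 | 103 4-10 | 101 10-17 |
Completion: 101=17  102=4  103=10
Turnaround = completion − arrival: 101=17, 102=4, 103=9
Total turnaround = 17 + 4 + 9 = 30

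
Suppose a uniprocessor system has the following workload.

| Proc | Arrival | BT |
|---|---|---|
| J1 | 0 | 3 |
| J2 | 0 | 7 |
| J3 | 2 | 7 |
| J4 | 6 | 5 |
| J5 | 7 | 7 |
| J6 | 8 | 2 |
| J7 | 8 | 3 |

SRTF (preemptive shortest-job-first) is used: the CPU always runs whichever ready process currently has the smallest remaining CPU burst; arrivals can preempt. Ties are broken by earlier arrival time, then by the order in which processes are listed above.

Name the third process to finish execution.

Gantt: | J1 0-3 | J2 3-10 | J6 10-12 | J7 12-15 | J4 15-20 | J3 20-27 | J5 27-34 |
Completion: J1=3  J2=10  J3=27  J4=20  J5=34  J6=12  J7=15
Finish order: J1 → J2 → J6 → J7 → J4 → J3 → J5

J6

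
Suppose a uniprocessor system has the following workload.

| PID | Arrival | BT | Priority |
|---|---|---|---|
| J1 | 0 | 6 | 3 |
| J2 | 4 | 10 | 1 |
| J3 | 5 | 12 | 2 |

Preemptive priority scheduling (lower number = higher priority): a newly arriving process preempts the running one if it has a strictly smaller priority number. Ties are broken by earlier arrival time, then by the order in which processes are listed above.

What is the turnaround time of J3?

21

Schedule: | J1 0-4 | J2 4-14 | J3 14-26 | J1 26-28 |
Completion: J1=28  J2=14  J3=26
Turnaround (C−A): J1=28  J2=10  J3=21
Turnaround(J3) = completion − arrival = 26 − 5 = 21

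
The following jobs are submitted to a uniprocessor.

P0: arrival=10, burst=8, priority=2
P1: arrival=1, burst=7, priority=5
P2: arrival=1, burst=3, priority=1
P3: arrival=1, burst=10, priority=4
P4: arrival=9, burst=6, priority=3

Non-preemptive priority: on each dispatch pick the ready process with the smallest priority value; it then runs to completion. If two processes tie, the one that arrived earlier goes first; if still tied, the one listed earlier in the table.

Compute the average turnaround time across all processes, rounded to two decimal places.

Timeline: | idle 0-1 | P2 1-4 | P3 4-14 | P0 14-22 | P4 22-28 | P1 28-35 |
Completion: P0=22  P1=35  P2=4  P3=14  P4=28
Turnaround (C−A): P0=12  P1=34  P2=3  P3=13  P4=19
Turnaround times: P0=12, P1=34, P2=3, P3=13, P4=19
Average turnaround = (12+34+3+13+19) / 5 = 81/5 = 16.20

16.20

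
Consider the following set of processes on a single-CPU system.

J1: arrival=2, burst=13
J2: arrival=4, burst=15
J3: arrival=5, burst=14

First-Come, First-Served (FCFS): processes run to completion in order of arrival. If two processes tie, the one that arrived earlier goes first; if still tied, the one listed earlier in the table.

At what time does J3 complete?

Timeline: | idle 0-2 | J1 2-15 | J2 15-30 | J3 30-44 |
Completion: J1=15  J2=30  J3=44
Turnaround (C−A): J1=13  J2=26  J3=39

44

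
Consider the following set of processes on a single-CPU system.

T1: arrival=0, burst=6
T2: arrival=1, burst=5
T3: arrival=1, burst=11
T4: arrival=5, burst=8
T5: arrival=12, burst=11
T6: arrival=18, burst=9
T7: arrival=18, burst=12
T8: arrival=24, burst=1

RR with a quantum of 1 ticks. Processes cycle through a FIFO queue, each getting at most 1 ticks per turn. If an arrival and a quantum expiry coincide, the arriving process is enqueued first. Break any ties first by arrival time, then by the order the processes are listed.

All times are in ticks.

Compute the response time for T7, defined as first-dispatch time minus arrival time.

5

Gantt: | T1 0-1 | T2 1-2 | T3 2-3 | T1 3-4 | T2 4-5 | T3 5-6 | T1 6-7 | T4 7-8 | T2 8-9 | T3 9-10 | T1 10-11 | T4 11-12 | T2 12-13 | T3 13-14 | T1 14-15 | T5 15-16 | T4 16-17 | T2 17-18 | T3 18-19 | T1 19-20 | T5 20-21 | T4 21-22 | T6 22-23 | T7 23-24 | T3 24-25 | T5 25-26 | T4 26-27 | T6 27-28 | T8 28-29 | T7 29-30 | T3 30-31 | T5 31-32 | T4 32-33 | T6 33-34 | T7 34-35 | T3 35-36 | T5 36-37 | T4 37-38 | T6 38-39 | T7 39-40 | T3 40-41 | T5 41-42 | T4 42-43 | T6 43-44 | T7 44-45 | T3 45-46 | T5 46-47 | T6 47-48 | T7 48-49 | T3 49-50 | T5 50-51 | T6 51-52 | T7 52-53 | T5 53-54 | T6 54-55 | T7 55-56 | T5 56-57 | T6 57-58 | T7 58-59 | T5 59-60 | T7 60-63 |
Completion: T1=20  T2=18  T3=50  T4=43  T5=60  T6=58  T7=63  T8=29
Turnaround (C−A): T1=20  T2=17  T3=49  T4=38  T5=48  T6=40  T7=45  T8=5
Response(T7) = first start − arrival = 23 − 18 = 5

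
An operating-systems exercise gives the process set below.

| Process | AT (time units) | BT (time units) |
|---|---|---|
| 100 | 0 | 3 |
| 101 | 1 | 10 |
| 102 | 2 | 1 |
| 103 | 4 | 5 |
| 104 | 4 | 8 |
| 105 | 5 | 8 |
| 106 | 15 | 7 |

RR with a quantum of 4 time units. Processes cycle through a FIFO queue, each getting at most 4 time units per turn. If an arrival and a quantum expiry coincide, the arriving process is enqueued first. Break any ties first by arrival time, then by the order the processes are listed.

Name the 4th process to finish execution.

Schedule: | 100 0-3 | 101 3-7 | 102 7-8 | 103 8-12 | 104 12-16 | 105 16-20 | 101 20-24 | 103 24-25 | 106 25-29 | 104 29-33 | 105 33-37 | 101 37-39 | 106 39-42 |
Completion: 100=3  101=39  102=8  103=25  104=33  105=37  106=42
Turnaround (C−A): 100=3  101=38  102=6  103=21  104=29  105=32  106=27
Finish order: 100 → 102 → 103 → 104 → 105 → 101 → 106

104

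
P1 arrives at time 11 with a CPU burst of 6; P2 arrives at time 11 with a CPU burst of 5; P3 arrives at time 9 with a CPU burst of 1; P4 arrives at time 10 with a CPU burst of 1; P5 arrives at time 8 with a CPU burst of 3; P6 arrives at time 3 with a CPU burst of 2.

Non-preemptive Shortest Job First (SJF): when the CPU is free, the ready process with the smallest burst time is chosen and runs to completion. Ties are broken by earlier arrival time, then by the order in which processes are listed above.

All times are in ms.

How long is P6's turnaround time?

Gantt: | idle 0-3 | P6 3-5 | idle 5-8 | P5 8-11 | P3 11-12 | P4 12-13 | P2 13-18 | P1 18-24 |
Completion: P1=24  P2=18  P3=12  P4=13  P5=11  P6=5
Turnaround (C−A): P1=13  P2=7  P3=3  P4=3  P5=3  P6=2
Turnaround(P6) = completion − arrival = 5 − 3 = 2

2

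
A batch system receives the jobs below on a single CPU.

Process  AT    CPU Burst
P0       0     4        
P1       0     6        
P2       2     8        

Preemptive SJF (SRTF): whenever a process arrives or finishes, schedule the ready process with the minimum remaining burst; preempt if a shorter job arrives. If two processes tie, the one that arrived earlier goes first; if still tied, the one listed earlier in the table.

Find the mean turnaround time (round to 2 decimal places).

10.00

Gantt: | P0 0-4 | P1 4-10 | P2 10-18 |
Completion: P0=4  P1=10  P2=18
Turnaround times: P0=4, P1=10, P2=16
Average turnaround = (4+10+16) / 3 = 30/3 = 10.00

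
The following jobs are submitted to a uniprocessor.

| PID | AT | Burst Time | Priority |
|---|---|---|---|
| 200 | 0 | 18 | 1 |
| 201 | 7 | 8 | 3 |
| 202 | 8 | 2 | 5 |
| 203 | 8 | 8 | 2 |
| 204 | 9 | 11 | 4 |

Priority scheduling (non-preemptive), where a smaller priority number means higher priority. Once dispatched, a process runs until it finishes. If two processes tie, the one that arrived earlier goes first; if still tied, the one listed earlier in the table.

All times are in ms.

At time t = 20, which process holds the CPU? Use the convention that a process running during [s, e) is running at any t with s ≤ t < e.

203

Schedule: | 200 0-18 | 203 18-26 | 201 26-34 | 204 34-45 | 202 45-47 |
Completion: 200=18  201=34  202=47  203=26  204=45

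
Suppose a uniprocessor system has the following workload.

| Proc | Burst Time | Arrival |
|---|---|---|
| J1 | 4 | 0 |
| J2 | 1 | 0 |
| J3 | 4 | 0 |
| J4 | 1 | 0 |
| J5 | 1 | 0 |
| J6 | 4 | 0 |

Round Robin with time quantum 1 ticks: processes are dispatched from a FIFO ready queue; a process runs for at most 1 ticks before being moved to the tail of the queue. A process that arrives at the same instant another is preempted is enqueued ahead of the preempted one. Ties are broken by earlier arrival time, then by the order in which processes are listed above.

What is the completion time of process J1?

13

Gantt: | J1 0-1 | J2 1-2 | J3 2-3 | J4 3-4 | J5 4-5 | J6 5-6 | J1 6-7 | J3 7-8 | J6 8-9 | J1 9-10 | J3 10-11 | J6 11-12 | J1 12-13 | J3 13-14 | J6 14-15 |
Completion: J1=13  J2=2  J3=14  J4=4  J5=5  J6=15
Turnaround (C−A): J1=13  J2=2  J3=14  J4=4  J5=5  J6=15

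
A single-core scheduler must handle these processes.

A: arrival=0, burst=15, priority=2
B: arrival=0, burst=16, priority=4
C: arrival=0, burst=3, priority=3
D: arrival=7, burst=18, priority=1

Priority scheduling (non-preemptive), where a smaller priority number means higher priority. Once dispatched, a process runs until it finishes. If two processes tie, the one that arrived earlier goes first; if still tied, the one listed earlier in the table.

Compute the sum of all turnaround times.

Schedule: | A 0-15 | D 15-33 | C 33-36 | B 36-52 |
Completion: A=15  B=52  C=36  D=33
Turnaround = completion − arrival: A=15, B=52, C=36, D=26
Total turnaround = 15 + 52 + 36 + 26 = 129

129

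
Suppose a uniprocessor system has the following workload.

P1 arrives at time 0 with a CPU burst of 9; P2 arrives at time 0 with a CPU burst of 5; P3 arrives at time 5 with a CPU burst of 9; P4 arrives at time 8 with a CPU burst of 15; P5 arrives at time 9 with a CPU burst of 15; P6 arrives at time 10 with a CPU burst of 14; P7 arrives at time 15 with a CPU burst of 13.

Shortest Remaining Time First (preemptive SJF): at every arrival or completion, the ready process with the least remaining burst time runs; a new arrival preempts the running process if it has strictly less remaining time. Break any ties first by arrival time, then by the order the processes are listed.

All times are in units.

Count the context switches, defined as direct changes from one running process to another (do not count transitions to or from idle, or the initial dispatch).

6

Schedule: | P2 0-5 | P1 5-14 | P3 14-23 | P7 23-36 | P6 36-50 | P4 50-65 | P5 65-80 |
Completion: P1=14  P2=5  P3=23  P4=65  P5=80  P6=50  P7=36
Turnaround (C−A): P1=14  P2=5  P3=18  P4=57  P5=71  P6=40  P7=21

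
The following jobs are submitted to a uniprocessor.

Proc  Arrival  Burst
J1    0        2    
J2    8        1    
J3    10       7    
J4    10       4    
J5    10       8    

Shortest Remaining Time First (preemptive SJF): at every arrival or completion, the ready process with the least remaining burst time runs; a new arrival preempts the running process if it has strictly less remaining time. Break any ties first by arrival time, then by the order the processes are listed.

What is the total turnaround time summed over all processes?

37

Schedule: | J1 0-2 | idle 2-8 | J2 8-9 | idle 9-10 | J4 10-14 | J3 14-21 | J5 21-29 |
Completion: J1=2  J2=9  J3=21  J4=14  J5=29
Turnaround (C−A): J1=2  J2=1  J3=11  J4=4  J5=19
Turnaround = completion − arrival: J1=2, J2=1, J3=11, J4=4, J5=19
Total turnaround = 2 + 1 + 11 + 4 + 19 = 37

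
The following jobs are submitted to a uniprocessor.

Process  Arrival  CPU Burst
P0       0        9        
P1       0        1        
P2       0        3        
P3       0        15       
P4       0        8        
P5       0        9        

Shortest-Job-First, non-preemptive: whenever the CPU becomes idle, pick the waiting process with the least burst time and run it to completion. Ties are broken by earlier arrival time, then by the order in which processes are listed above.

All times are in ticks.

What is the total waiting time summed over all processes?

68

Timeline: | P1 0-1 | P2 1-4 | P4 4-12 | P0 12-21 | P5 21-30 | P3 30-45 |
Completion: P0=21  P1=1  P2=4  P3=45  P4=12  P5=30
Turnaround (C−A): P0=21  P1=1  P2=4  P3=45  P4=12  P5=30
Waiting = turnaround − burst: P0=12, P1=0, P2=1, P3=30, P4=4, P5=21
Total waiting = 12 + 0 + 1 + 30 + 4 + 21 = 68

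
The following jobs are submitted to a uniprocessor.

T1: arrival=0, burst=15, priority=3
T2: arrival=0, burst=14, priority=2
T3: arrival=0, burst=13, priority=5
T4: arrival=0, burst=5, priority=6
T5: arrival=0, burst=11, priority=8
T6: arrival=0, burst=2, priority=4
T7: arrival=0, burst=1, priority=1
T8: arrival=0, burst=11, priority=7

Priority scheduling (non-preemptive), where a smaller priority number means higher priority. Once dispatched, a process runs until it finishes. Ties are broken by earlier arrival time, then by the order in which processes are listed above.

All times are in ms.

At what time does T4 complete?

Gantt: | T7 0-1 | T2 1-15 | T1 15-30 | T6 30-32 | T3 32-45 | T4 45-50 | T8 50-61 | T5 61-72 |
Completion: T1=30  T2=15  T3=45  T4=50  T5=72  T6=32  T7=1  T8=61
Turnaround (C−A): T1=30  T2=15  T3=45  T4=50  T5=72  T6=32  T7=1  T8=61

50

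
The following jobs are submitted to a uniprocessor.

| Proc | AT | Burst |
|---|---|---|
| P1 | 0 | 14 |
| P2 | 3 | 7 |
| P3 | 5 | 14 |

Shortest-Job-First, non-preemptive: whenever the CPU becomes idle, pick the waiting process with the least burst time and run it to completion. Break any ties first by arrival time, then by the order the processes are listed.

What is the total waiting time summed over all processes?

27

Gantt: | P1 0-14 | P2 14-21 | P3 21-35 |
Completion: P1=14  P2=21  P3=35
Waiting = turnaround − burst: P1=0, P2=11, P3=16
Total waiting = 0 + 11 + 16 = 27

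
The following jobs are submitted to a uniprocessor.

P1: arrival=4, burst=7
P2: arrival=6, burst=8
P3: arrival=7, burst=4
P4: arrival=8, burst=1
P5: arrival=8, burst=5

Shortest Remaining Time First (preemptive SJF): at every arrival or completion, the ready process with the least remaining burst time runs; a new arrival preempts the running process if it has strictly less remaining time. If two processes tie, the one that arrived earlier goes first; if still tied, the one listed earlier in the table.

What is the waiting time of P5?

Gantt: | idle 0-4 | P1 4-8 | P4 8-9 | P1 9-12 | P3 12-16 | P5 16-21 | P2 21-29 |
Completion: P1=12  P2=29  P3=16  P4=9  P5=21
Waiting(P5) = turnaround − burst = 13 − 5 = 8

8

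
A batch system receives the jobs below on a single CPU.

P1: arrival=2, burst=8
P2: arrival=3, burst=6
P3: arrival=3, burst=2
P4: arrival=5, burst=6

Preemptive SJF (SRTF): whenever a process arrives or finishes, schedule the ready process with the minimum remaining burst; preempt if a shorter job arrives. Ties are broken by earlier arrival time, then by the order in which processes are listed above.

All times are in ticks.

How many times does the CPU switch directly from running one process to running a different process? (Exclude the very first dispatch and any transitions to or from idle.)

4

Schedule: | idle 0-2 | P1 2-3 | P3 3-5 | P2 5-11 | P4 11-17 | P1 17-24 |
Completion: P1=24  P2=11  P3=5  P4=17
Turnaround (C−A): P1=22  P2=8  P3=2  P4=12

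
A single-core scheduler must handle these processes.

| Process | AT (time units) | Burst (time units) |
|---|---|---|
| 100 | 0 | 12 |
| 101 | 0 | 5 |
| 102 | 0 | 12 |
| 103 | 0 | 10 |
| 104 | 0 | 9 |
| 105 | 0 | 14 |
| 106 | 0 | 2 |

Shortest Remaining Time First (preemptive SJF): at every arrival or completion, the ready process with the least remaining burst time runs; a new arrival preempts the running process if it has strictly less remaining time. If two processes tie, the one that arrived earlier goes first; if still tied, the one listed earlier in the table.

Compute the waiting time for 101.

2

Schedule: | 106 0-2 | 101 2-7 | 104 7-16 | 103 16-26 | 100 26-38 | 102 38-50 | 105 50-64 |
Completion: 100=38  101=7  102=50  103=26  104=16  105=64  106=2
Turnaround (C−A): 100=38  101=7  102=50  103=26  104=16  105=64  106=2
Waiting(101) = turnaround − burst = 7 − 5 = 2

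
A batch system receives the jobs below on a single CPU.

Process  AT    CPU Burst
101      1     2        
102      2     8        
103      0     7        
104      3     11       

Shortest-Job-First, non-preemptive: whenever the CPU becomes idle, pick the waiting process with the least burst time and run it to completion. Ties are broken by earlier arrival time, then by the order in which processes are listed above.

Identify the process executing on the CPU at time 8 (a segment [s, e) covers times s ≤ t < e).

Schedule: | 103 0-7 | 101 7-9 | 102 9-17 | 104 17-28 |
Completion: 101=9  102=17  103=7  104=28
Turnaround (C−A): 101=8  102=15  103=7  104=25

101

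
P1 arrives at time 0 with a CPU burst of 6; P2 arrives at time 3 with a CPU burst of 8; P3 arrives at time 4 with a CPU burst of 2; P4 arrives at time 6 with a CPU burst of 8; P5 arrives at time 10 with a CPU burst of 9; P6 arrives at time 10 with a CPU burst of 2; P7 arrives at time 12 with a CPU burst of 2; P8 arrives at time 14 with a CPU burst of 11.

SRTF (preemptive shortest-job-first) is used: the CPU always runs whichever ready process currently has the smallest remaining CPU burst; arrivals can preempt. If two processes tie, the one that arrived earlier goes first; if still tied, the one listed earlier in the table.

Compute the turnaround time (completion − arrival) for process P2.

17

Schedule: | P1 0-6 | P3 6-8 | P2 8-10 | P6 10-12 | P7 12-14 | P2 14-20 | P4 20-28 | P5 28-37 | P8 37-48 |
Completion: P1=6  P2=20  P3=8  P4=28  P5=37  P6=12  P7=14  P8=48
Turnaround (C−A): P1=6  P2=17  P3=4  P4=22  P5=27  P6=2  P7=2  P8=34
Turnaround(P2) = completion − arrival = 20 − 3 = 17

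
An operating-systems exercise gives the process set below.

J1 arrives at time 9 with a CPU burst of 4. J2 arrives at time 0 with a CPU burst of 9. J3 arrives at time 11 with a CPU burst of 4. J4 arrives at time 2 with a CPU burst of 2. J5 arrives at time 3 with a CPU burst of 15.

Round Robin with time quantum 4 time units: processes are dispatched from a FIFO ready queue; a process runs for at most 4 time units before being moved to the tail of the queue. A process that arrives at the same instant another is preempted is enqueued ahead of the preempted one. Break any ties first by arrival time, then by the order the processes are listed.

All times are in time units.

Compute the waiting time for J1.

5

Gantt: | J2 0-4 | J4 4-6 | J5 6-10 | J2 10-14 | J1 14-18 | J5 18-22 | J3 22-26 | J2 26-27 | J5 27-34 |
Completion: J1=18  J2=27  J3=26  J4=6  J5=34
Turnaround (C−A): J1=9  J2=27  J3=15  J4=4  J5=31
Waiting(J1) = turnaround − burst = 9 − 4 = 5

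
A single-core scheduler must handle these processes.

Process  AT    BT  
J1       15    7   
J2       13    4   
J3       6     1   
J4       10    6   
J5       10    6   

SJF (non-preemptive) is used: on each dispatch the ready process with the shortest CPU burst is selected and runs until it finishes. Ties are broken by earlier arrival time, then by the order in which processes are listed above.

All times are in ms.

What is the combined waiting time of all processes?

Timeline: | idle 0-6 | J3 6-7 | idle 7-10 | J4 10-16 | J2 16-20 | J5 20-26 | J1 26-33 |
Completion: J1=33  J2=20  J3=7  J4=16  J5=26
Turnaround (C−A): J1=18  J2=7  J3=1  J4=6  J5=16
Waiting = turnaround − burst: J1=11, J2=3, J3=0, J4=0, J5=10
Total waiting = 11 + 3 + 0 + 0 + 10 = 24

24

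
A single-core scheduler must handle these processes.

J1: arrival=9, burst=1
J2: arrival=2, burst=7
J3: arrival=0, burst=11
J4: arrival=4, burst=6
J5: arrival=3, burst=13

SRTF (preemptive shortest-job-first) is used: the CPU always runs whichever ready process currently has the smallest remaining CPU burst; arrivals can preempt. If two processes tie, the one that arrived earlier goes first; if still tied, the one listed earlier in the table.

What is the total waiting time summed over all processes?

42

Gantt: | J3 0-2 | J2 2-9 | J1 9-10 | J4 10-16 | J3 16-25 | J5 25-38 |
Completion: J1=10  J2=9  J3=25  J4=16  J5=38
Turnaround (C−A): J1=1  J2=7  J3=25  J4=12  J5=35
Waiting = turnaround − burst: J1=0, J2=0, J3=14, J4=6, J5=22
Total waiting = 0 + 0 + 14 + 6 + 22 = 42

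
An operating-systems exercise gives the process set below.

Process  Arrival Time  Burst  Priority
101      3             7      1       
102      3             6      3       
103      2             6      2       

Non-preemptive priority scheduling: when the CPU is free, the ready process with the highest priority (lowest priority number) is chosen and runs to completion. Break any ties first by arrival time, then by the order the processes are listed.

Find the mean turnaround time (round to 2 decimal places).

Gantt: | idle 0-2 | 103 2-8 | 101 8-15 | 102 15-21 |
Completion: 101=15  102=21  103=8
Turnaround times: 101=12, 102=18, 103=6
Average turnaround = (12+18+6) / 3 = 36/3 = 12.00

12.00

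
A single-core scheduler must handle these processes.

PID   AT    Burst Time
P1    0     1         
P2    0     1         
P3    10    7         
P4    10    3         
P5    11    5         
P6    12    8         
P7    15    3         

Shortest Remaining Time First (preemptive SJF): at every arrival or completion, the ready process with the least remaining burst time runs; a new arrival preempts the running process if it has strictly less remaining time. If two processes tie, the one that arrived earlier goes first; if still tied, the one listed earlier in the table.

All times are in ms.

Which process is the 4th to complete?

Schedule: | P1 0-1 | P2 1-2 | idle 2-10 | P4 10-13 | P5 13-18 | P7 18-21 | P3 21-28 | P6 28-36 |
Completion: P1=1  P2=2  P3=28  P4=13  P5=18  P6=36  P7=21
Turnaround (C−A): P1=1  P2=2  P3=18  P4=3  P5=7  P6=24  P7=6
Finish order: P1 → P2 → P4 → P5 → P7 → P3 → P6

P5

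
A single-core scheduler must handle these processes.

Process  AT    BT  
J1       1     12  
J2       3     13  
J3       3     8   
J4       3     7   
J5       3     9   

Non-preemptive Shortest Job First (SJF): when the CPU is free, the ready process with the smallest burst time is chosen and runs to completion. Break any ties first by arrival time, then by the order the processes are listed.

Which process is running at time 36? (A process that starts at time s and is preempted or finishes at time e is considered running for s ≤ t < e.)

J5

Gantt: | idle 0-1 | J1 1-13 | J4 13-20 | J3 20-28 | J5 28-37 | J2 37-50 |
Completion: J1=13  J2=50  J3=28  J4=20  J5=37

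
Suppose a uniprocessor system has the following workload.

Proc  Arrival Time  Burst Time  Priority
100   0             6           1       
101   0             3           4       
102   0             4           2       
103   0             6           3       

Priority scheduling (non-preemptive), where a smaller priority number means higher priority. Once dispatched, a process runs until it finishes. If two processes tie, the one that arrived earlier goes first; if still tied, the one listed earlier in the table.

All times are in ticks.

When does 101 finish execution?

19

Gantt: | 100 0-6 | 102 6-10 | 103 10-16 | 101 16-19 |
Completion: 100=6  101=19  102=10  103=16
Turnaround (C−A): 100=6  101=19  102=10  103=16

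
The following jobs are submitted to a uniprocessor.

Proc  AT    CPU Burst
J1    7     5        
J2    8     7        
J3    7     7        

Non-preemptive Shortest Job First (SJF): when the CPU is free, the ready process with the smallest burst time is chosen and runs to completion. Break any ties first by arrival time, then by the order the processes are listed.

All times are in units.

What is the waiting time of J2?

11

Schedule: | idle 0-7 | J1 7-12 | J3 12-19 | J2 19-26 |
Completion: J1=12  J2=26  J3=19
Waiting(J2) = turnaround − burst = 18 − 7 = 11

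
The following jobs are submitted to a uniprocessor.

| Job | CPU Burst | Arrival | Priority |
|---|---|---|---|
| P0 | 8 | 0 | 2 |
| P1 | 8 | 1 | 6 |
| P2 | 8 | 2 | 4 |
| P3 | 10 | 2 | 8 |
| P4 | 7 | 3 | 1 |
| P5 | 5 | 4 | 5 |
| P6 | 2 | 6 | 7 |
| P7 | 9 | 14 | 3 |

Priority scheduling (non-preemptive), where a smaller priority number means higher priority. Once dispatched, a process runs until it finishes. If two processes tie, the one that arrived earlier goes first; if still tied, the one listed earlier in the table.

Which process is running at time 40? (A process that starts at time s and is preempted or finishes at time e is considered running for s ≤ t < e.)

P1

Timeline: | P0 0-8 | P4 8-15 | P7 15-24 | P2 24-32 | P5 32-37 | P1 37-45 | P6 45-47 | P3 47-57 |
Completion: P0=8  P1=45  P2=32  P3=57  P4=15  P5=37  P6=47  P7=24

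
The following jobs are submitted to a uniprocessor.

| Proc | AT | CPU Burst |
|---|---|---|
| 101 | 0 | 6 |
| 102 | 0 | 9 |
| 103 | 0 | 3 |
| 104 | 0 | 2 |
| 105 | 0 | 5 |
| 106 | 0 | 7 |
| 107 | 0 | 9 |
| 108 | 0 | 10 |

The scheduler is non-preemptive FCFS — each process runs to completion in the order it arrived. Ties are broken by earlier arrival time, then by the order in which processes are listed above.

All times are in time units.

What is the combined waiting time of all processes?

Schedule: | 101 0-6 | 102 6-15 | 103 15-18 | 104 18-20 | 105 20-25 | 106 25-32 | 107 32-41 | 108 41-51 |
Completion: 101=6  102=15  103=18  104=20  105=25  106=32  107=41  108=51
Waiting = turnaround − burst: 101=0, 102=6, 103=15, 104=18, 105=20, 106=25, 107=32, 108=41
Total waiting = 0 + 6 + 15 + 18 + 20 + 25 + 32 + 41 = 157

157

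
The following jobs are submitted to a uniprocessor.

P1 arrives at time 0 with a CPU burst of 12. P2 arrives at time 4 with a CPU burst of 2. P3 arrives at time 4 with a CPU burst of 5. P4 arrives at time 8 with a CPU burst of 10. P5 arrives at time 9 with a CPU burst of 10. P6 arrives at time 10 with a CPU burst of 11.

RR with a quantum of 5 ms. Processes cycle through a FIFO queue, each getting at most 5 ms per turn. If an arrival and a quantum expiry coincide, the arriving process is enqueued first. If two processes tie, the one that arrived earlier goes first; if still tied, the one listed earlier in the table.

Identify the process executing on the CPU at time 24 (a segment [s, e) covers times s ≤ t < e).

Timeline: | P1 0-5 | P2 5-7 | P3 7-12 | P1 12-17 | P4 17-22 | P5 22-27 | P6 27-32 | P1 32-34 | P4 34-39 | P5 39-44 | P6 44-50 |
Completion: P1=34  P2=7  P3=12  P4=39  P5=44  P6=50
Turnaround (C−A): P1=34  P2=3  P3=8  P4=31  P5=35  P6=40

P5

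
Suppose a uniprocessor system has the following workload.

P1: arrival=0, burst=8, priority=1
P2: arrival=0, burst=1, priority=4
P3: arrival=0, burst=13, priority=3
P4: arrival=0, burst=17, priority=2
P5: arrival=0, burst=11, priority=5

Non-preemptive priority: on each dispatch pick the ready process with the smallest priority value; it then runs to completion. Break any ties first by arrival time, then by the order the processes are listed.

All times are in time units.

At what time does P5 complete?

Schedule: | P1 0-8 | P4 8-25 | P3 25-38 | P2 38-39 | P5 39-50 |
Completion: P1=8  P2=39  P3=38  P4=25  P5=50
Turnaround (C−A): P1=8  P2=39  P3=38  P4=25  P5=50

50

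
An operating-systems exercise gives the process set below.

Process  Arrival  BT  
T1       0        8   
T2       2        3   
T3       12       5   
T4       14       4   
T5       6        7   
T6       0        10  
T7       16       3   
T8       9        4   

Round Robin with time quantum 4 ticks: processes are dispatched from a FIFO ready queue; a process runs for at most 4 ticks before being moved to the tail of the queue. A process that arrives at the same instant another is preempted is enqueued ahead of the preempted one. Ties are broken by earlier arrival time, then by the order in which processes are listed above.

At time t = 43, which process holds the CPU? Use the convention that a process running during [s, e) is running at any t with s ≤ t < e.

Timeline: | T1 0-4 | T6 4-8 | T2 8-11 | T1 11-15 | T5 15-19 | T6 19-23 | T8 23-27 | T3 27-31 | T4 31-35 | T7 35-38 | T5 38-41 | T6 41-43 | T3 43-44 |
Completion: T1=15  T2=11  T3=44  T4=35  T5=41  T6=43  T7=38  T8=27

T3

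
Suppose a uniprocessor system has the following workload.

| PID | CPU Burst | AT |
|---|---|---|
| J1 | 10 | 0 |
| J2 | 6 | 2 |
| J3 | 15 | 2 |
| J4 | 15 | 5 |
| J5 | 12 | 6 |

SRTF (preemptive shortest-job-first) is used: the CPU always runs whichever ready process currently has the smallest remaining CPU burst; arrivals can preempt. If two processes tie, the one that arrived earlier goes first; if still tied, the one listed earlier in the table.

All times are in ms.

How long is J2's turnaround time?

6

Timeline: | J1 0-2 | J2 2-8 | J1 8-16 | J5 16-28 | J3 28-43 | J4 43-58 |
Completion: J1=16  J2=8  J3=43  J4=58  J5=28
Turnaround(J2) = completion − arrival = 8 − 2 = 6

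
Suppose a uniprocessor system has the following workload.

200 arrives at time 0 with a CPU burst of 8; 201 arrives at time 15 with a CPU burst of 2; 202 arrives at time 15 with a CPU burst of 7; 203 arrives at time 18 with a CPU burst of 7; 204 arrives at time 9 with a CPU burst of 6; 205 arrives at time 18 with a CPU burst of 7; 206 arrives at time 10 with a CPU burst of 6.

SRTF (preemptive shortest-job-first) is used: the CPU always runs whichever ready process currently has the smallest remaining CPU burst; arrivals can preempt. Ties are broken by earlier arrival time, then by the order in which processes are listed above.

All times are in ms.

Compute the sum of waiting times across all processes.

Schedule: | 200 0-8 | idle 8-9 | 204 9-15 | 201 15-17 | 206 17-23 | 202 23-30 | 203 30-37 | 205 37-44 |
Completion: 200=8  201=17  202=30  203=37  204=15  205=44  206=23
Waiting = turnaround − burst: 200=0, 201=0, 202=8, 203=12, 204=0, 205=19, 206=7
Total waiting = 0 + 0 + 8 + 12 + 0 + 19 + 7 = 46

46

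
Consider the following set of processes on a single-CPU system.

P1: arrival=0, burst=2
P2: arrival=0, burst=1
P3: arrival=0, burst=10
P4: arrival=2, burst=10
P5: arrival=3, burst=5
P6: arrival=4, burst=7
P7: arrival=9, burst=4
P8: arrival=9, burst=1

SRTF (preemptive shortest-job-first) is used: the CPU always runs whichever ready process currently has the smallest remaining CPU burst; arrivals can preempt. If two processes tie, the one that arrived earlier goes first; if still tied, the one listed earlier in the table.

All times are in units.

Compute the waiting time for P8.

0

Gantt: | P2 0-1 | P1 1-3 | P5 3-8 | P6 8-9 | P8 9-10 | P7 10-14 | P6 14-20 | P3 20-30 | P4 30-40 |
Completion: P1=3  P2=1  P3=30  P4=40  P5=8  P6=20  P7=14  P8=10
Turnaround (C−A): P1=3  P2=1  P3=30  P4=38  P5=5  P6=16  P7=5  P8=1
Waiting(P8) = turnaround − burst = 1 − 1 = 0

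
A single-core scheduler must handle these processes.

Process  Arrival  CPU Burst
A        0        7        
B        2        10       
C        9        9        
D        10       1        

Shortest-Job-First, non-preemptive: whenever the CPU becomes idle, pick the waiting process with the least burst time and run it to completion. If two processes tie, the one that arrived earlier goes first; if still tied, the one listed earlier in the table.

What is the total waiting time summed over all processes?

21

Timeline: | A 0-7 | B 7-17 | D 17-18 | C 18-27 |
Completion: A=7  B=17  C=27  D=18
Turnaround (C−A): A=7  B=15  C=18  D=8
Waiting = turnaround − burst: A=0, B=5, C=9, D=7
Total waiting = 0 + 5 + 9 + 7 = 21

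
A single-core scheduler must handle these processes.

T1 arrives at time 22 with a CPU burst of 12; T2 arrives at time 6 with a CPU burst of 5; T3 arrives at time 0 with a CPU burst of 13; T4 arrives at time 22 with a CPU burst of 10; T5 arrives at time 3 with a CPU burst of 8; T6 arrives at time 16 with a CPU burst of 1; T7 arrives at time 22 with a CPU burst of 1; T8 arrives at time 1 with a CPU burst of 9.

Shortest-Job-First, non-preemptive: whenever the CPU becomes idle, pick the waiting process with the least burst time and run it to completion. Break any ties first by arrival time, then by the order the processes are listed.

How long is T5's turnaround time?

24

Gantt: | T3 0-13 | T2 13-18 | T6 18-19 | T5 19-27 | T7 27-28 | T8 28-37 | T4 37-47 | T1 47-59 |
Completion: T1=59  T2=18  T3=13  T4=47  T5=27  T6=19  T7=28  T8=37
Turnaround(T5) = completion − arrival = 27 − 3 = 24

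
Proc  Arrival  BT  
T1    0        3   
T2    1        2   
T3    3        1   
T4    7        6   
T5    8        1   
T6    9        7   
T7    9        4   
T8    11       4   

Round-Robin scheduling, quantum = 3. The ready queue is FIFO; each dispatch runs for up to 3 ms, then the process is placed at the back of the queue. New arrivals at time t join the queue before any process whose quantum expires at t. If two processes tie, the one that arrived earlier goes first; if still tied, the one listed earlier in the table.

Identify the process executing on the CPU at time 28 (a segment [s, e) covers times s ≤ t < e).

T6

Gantt: | T1 0-3 | T2 3-5 | T3 5-6 | idle 6-7 | T4 7-10 | T5 10-11 | T6 11-14 | T7 14-17 | T4 17-20 | T8 20-23 | T6 23-26 | T7 26-27 | T8 27-28 | T6 28-29 |
Completion: T1=3  T2=5  T3=6  T4=20  T5=11  T6=29  T7=27  T8=28
Turnaround (C−A): T1=3  T2=4  T3=3  T4=13  T5=3  T6=20  T7=18  T8=17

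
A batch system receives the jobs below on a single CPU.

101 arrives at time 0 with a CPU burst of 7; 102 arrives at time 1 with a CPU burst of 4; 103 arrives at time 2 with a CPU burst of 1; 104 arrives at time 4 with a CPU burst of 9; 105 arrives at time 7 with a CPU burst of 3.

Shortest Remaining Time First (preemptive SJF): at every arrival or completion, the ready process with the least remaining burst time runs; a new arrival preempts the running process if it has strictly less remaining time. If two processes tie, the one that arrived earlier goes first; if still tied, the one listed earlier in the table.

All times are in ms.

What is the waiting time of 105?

0

Timeline: | 101 0-1 | 102 1-2 | 103 2-3 | 102 3-6 | 101 6-7 | 105 7-10 | 101 10-15 | 104 15-24 |
Completion: 101=15  102=6  103=3  104=24  105=10
Turnaround (C−A): 101=15  102=5  103=1  104=20  105=3
Waiting(105) = turnaround − burst = 3 − 3 = 0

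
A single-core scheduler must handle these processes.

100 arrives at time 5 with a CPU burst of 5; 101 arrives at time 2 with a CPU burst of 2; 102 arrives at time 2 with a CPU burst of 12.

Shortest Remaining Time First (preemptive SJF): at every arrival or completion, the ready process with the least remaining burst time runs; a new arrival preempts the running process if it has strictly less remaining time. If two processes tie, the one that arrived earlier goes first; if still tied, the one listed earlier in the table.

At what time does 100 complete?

10

Schedule: | idle 0-2 | 101 2-4 | 102 4-5 | 100 5-10 | 102 10-21 |
Completion: 100=10  101=4  102=21
Turnaround (C−A): 100=5  101=2  102=19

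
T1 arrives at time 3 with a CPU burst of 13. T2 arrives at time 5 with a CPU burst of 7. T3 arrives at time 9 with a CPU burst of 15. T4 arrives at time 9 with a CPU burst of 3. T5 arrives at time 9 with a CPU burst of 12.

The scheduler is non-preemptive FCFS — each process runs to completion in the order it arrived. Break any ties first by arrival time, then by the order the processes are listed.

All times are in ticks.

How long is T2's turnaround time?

Gantt: | idle 0-3 | T1 3-16 | T2 16-23 | T3 23-38 | T4 38-41 | T5 41-53 |
Completion: T1=16  T2=23  T3=38  T4=41  T5=53
Turnaround(T2) = completion − arrival = 23 − 5 = 18

18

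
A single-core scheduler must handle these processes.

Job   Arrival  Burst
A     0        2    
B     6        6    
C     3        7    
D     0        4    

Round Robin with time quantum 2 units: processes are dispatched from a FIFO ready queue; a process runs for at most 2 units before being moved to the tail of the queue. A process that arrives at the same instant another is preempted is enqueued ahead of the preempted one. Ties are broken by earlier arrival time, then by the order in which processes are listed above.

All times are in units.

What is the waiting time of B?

Schedule: | A 0-2 | D 2-4 | C 4-6 | D 6-8 | B 8-10 | C 10-12 | B 12-14 | C 14-16 | B 16-18 | C 18-19 |
Completion: A=2  B=18  C=19  D=8
Turnaround (C−A): A=2  B=12  C=16  D=8
Waiting(B) = turnaround − burst = 12 − 6 = 6

6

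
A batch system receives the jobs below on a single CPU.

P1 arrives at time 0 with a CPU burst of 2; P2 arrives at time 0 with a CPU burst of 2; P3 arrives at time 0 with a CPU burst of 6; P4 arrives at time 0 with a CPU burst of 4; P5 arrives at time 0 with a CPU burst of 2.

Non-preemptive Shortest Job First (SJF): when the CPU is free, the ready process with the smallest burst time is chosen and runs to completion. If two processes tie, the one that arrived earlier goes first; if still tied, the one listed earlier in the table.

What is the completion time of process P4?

Timeline: | P1 0-2 | P2 2-4 | P5 4-6 | P4 6-10 | P3 10-16 |
Completion: P1=2  P2=4  P3=16  P4=10  P5=6

10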